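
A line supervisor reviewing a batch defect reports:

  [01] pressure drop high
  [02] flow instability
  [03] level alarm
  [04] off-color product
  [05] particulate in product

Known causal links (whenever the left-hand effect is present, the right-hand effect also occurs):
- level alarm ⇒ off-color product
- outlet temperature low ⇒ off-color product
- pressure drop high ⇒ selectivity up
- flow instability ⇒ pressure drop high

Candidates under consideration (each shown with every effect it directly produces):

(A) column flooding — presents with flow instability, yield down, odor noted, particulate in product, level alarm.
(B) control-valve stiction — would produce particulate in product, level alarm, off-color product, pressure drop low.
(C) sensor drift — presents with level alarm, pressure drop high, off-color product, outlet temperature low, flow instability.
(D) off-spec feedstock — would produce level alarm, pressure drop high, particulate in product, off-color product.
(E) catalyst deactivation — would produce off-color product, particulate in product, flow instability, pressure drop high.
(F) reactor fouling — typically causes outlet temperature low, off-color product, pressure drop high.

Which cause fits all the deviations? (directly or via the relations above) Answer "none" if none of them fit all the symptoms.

A

Testing each hypothesis:
(A) column flooding — pressure drop high yes (via flow instability → pressure drop high); flow instability yes; level alarm yes; off-color product yes (via level alarm → off-color product); particulate in product yes
(B) control-valve stiction — pressure drop high NO; flow instability NO; level alarm yes; off-color product yes; particulate in product yes
(C) sensor drift — pressure drop high yes; flow instability yes; level alarm yes; off-color product yes; particulate in product NO
(D) off-spec feedstock — does not account for flow instability
(E) catalyst deactivation — pressure drop high yes; flow instability yes; level alarm NO; off-color product yes; particulate in product yes
(F) reactor fouling — does not account for flow instability, level alarm, particulate in product
(A) is the only candidate with no mismatches.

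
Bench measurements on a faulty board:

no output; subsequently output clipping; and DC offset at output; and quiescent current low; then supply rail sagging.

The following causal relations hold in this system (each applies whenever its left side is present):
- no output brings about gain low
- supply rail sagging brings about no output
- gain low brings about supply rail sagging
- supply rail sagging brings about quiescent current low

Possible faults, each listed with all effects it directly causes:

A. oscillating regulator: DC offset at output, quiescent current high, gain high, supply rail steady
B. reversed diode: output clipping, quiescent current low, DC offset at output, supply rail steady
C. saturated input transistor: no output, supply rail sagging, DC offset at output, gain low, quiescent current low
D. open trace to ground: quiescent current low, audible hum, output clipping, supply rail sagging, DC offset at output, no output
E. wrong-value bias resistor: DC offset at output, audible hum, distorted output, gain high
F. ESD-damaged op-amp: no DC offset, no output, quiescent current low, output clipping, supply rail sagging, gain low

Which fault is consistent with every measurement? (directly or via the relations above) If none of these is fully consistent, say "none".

Testing each hypothesis:
(A) oscillating regulator — fails on no output, output clipping, quiescent current low, supply rail sagging (predicts quiescent current high, not quiescent current low; predicts supply rail steady, not supply rail sagging)
(B) reversed diode — fails on no output, supply rail sagging (predicts supply rail steady, not supply rail sagging)
(C) saturated input transistor — does not account for output clipping
(D) open trace to ground — no output +; output clipping +; DC offset at output +; quiescent current low +; supply rail sagging +
(E) wrong-value bias resistor — no output -; output clipping -; DC offset at output +; quiescent current low -; supply rail sagging -
(F) ESD-damaged op-amp — no output +; output clipping +; DC offset at output -; quiescent current low +; supply rail sagging +
(D) alone accounts for all the evidence.

D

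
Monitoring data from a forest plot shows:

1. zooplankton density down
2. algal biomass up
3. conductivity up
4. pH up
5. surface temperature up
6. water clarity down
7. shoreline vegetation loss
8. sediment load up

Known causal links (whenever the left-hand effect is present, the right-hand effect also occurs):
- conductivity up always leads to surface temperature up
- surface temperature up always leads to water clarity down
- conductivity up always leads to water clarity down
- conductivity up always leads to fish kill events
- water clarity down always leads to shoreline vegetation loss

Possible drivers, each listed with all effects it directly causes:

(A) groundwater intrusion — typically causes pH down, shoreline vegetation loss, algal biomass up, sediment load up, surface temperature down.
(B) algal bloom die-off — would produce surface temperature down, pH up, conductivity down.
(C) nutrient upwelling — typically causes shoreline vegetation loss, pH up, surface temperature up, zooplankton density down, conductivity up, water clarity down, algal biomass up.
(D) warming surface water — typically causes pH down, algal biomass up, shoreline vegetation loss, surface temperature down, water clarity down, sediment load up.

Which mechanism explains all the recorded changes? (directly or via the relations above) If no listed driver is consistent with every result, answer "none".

Per-candidate check:
(A) groundwater intrusion — zooplankton density down NO; algal biomass up yes; conductivity up NO; pH up NO; surface temperature up NO; water clarity down NO; shoreline vegetation loss yes; sediment load up yes
(B) algal bloom die-off — fails on zooplankton density down, algal biomass up, conductivity up, surface temperature up, water clarity down, shoreline vegetation loss, sediment load up (predicts conductivity down, not conductivity up; predicts surface temperature down, not surface temperature up)
(C) nutrient upwelling — zooplankton density down yes; algal biomass up yes; conductivity up yes; pH up yes; surface temperature up yes; water clarity down yes; shoreline vegetation loss yes; sediment load up NO
(D) warming surface water — fails on zooplankton density down, conductivity up, pH up, surface temperature up (predicts pH down, not pH up; predicts surface temperature down, not surface temperature up)
None of the listed candidates fits everything.

none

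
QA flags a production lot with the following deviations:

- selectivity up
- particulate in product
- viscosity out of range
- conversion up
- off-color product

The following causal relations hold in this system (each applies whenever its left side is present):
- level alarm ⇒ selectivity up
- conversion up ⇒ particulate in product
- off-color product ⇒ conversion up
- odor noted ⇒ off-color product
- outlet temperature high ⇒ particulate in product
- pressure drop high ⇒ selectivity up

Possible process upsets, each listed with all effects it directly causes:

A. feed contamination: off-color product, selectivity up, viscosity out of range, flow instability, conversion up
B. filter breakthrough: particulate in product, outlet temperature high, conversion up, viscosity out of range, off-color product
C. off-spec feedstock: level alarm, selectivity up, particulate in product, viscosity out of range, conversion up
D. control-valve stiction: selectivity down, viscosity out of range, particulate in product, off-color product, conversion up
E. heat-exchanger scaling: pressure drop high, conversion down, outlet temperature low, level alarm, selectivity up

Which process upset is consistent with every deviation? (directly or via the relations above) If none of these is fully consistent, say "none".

Checking each candidate against the observations:
(A) feed contamination — accounts for every observation (particulate in product through conversion up → particulate in product)
(B) filter breakthrough — does not account for selectivity up
(C) off-spec feedstock — selectivity up ✓; particulate in product ✓; viscosity out of range ✓; conversion up ✓; off-color product ✗
(D) control-valve stiction — selectivity up ✗; particulate in product ✓; viscosity out of range ✓; conversion up ✓; off-color product ✓
(E) heat-exchanger scaling — selectivity up ✓; particulate in product ✗; viscosity out of range ✗; conversion up ✗; off-color product ✗
Only (A) is consistent with every observation.

A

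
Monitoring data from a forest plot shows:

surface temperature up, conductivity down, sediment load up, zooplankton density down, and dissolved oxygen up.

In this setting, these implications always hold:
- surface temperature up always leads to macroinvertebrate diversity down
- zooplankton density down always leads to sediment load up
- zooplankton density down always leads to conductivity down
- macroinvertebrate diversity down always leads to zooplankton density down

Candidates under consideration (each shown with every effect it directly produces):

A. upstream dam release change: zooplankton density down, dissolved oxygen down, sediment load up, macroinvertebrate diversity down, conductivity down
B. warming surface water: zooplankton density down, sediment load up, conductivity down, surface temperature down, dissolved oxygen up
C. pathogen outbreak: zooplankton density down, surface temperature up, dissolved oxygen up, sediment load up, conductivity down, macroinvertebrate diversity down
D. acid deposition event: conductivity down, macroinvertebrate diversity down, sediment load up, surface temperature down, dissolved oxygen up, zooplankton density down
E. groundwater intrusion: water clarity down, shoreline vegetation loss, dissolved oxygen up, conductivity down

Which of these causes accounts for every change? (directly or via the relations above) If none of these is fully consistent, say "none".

Testing each hypothesis:
(A) upstream dam release change — fails on surface temperature up, dissolved oxygen up (predicts dissolved oxygen down, not dissolved oxygen up)
(B) warming surface water — fails on surface temperature up (predicts surface temperature down, not surface temperature up)
(C) pathogen outbreak — accounts for every observation
(D) acid deposition event — surface temperature up -; conductivity down +; sediment load up +; zooplankton density down +; dissolved oxygen up +
(E) groundwater intrusion — surface temperature up -; conductivity down +; sediment load up -; zooplankton density down -; dissolved oxygen up +
(C) alone accounts for all the evidence.

C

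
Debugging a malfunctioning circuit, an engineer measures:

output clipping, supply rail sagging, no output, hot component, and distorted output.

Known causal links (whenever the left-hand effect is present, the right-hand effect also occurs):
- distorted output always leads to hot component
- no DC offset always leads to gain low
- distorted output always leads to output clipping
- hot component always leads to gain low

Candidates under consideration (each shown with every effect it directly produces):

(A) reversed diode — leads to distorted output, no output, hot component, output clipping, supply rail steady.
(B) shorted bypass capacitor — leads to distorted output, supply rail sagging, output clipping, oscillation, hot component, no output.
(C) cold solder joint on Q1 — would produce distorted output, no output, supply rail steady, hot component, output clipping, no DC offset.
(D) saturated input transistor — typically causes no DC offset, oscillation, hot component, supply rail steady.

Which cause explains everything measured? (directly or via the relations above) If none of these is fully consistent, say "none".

Checking each candidate against the observations:
(A) reversed diode — fails on supply rail sagging (predicts supply rail steady, not supply rail sagging)
(B) shorted bypass capacitor — accounts for every observation
(C) cold solder joint on Q1 — output clipping yes; supply rail sagging NO; no output yes; hot component yes; distorted output yes
(D) saturated input transistor — output clipping NO; supply rail sagging NO; no output NO; hot component yes; distorted output NO
Only (B) is consistent with every observation.

B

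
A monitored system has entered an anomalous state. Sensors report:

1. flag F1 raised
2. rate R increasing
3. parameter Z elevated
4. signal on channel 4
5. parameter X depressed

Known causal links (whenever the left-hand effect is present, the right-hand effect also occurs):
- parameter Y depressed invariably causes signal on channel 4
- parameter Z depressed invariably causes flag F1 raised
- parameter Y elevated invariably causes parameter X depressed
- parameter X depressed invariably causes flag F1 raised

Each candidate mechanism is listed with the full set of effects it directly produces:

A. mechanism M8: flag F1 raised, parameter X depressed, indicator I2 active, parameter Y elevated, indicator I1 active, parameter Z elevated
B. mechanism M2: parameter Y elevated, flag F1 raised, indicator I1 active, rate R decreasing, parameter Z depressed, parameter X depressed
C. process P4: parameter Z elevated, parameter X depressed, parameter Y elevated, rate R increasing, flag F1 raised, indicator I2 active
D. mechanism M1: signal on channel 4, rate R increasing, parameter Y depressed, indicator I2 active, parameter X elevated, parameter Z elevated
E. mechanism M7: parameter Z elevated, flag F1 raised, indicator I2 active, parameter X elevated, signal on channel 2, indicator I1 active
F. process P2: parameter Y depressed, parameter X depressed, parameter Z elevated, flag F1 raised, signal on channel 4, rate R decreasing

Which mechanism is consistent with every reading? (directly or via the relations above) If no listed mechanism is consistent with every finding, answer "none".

Per-candidate check:
(A) mechanism M8 — does not account for rate R increasing, signal on channel 4
(B) mechanism M2 — flag F1 raised ✓; rate R increasing ✗; parameter Z elevated ✗; signal on channel 4 ✗; parameter X depressed ✓
(C) process P4 — flag F1 raised ✓; rate R increasing ✓; parameter Z elevated ✓; signal on channel 4 ✗; parameter X depressed ✓
(D) mechanism M1 — flag F1 raised ✗; rate R increasing ✓; parameter Z elevated ✓; signal on channel 4 ✓; parameter X depressed ✗
(E) mechanism M7 — flag F1 raised ✓; rate R increasing ✗; parameter Z elevated ✓; signal on channel 4 ✗; parameter X depressed ✗
(F) process P2 — fails on rate R increasing (predicts rate R decreasing, not rate R increasing)
None of the listed candidates fits everything.

none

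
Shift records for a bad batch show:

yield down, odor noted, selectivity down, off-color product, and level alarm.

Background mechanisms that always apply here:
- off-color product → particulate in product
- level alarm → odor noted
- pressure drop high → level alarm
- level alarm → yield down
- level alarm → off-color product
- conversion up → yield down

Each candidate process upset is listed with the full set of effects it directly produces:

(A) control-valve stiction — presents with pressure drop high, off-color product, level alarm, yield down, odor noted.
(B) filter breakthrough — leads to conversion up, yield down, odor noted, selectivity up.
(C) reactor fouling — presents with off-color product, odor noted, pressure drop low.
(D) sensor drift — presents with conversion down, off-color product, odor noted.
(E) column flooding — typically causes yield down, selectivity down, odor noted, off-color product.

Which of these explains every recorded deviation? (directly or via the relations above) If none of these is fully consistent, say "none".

Testing each hypothesis:
(A) control-valve stiction — does not account for selectivity down
(B) filter breakthrough — fails on selectivity down, off-color product, level alarm (predicts selectivity up, not selectivity down)
(C) reactor fouling — does not account for yield down, selectivity down, level alarm
(D) sensor drift — yield down miss; odor noted match; selectivity down miss; off-color product match; level alarm miss
(E) column flooding — does not account for level alarm
No candidate is consistent with all observations.

none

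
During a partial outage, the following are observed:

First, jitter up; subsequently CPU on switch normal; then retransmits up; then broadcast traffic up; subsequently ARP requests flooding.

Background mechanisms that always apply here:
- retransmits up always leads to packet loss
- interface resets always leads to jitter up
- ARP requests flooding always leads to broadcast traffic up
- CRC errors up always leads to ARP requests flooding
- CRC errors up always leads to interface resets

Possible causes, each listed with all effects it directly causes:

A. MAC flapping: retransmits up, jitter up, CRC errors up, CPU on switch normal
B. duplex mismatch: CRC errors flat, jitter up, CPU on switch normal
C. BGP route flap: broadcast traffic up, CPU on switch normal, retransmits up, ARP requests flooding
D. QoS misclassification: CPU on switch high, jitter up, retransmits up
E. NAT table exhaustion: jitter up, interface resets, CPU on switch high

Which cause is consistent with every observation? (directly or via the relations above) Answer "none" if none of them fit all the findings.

Testing each hypothesis:
(A) MAC flapping — accounts for every observation (broadcast traffic up by CRC errors up → ARP requests flooding → broadcast traffic up)
(B) duplex mismatch — does not account for retransmits up, broadcast traffic up, ARP requests flooding
(C) BGP route flap — jitter up NO; CPU on switch normal yes; retransmits up yes; broadcast traffic up yes; ARP requests flooding yes
(D) QoS misclassification — jitter up yes; CPU on switch normal NO; retransmits up yes; broadcast traffic up NO; ARP requests flooding NO
(E) NAT table exhaustion — fails on CPU on switch normal, retransmits up, broadcast traffic up, ARP requests flooding (predicts CPU on switch high, not CPU on switch normal)
Only (A) is consistent with every observation.

A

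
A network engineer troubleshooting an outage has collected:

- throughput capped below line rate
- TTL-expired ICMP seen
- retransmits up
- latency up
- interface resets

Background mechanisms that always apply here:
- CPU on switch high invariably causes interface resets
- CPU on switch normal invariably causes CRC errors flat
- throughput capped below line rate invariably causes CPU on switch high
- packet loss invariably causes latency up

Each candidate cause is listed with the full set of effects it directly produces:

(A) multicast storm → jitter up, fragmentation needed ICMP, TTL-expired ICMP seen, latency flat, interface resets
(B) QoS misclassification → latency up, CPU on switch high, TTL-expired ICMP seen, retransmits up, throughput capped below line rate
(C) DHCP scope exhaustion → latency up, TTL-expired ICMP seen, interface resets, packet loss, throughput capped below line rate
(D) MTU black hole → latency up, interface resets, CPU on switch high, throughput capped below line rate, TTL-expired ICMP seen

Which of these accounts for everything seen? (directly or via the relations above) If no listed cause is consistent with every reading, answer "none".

For each candidate, compare predicted effects to what was observed:
(A) multicast storm — throughput capped below line rate miss; TTL-expired ICMP seen match; retransmits up miss; latency up miss; interface resets match
(B) QoS misclassification — accounts for every observation (interface resets via CPU on switch high → interface resets)
(C) DHCP scope exhaustion — throughput capped below line rate match; TTL-expired ICMP seen match; retransmits up miss; latency up match; interface resets match
(D) MTU black hole — throughput capped below line rate match; TTL-expired ICMP seen match; retransmits up miss; latency up match; interface resets match
(B) is the only candidate with no mismatches.

B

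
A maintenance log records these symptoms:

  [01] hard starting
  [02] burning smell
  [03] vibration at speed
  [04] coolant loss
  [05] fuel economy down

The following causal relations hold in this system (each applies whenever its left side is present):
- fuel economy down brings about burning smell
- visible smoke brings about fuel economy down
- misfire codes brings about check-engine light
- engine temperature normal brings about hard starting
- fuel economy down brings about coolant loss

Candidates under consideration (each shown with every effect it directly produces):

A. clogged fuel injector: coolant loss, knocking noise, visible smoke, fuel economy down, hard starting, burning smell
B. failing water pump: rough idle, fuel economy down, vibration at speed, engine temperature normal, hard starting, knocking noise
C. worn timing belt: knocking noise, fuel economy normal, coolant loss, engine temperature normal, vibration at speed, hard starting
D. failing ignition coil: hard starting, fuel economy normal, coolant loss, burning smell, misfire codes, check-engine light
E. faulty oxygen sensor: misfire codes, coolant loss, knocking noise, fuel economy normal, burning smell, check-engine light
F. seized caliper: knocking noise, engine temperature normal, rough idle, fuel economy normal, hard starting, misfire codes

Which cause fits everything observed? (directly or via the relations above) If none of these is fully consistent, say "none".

Checking each candidate against the observations:
(A) clogged fuel injector — does not account for vibration at speed
(B) failing water pump — accounts for every observation (burning smell by fuel economy down → burning smell)
(C) worn timing belt — fails on burning smell, fuel economy down (predicts fuel economy normal, not fuel economy down)
(D) failing ignition coil — fails on vibration at speed, fuel economy down (predicts fuel economy normal, not fuel economy down)
(E) faulty oxygen sensor — fails on hard starting, vibration at speed, fuel economy down (predicts fuel economy normal, not fuel economy down)
(F) seized caliper — hard starting yes; burning smell NO; vibration at speed NO; coolant loss NO; fuel economy down NO
Only (B) is consistent with every observation.

B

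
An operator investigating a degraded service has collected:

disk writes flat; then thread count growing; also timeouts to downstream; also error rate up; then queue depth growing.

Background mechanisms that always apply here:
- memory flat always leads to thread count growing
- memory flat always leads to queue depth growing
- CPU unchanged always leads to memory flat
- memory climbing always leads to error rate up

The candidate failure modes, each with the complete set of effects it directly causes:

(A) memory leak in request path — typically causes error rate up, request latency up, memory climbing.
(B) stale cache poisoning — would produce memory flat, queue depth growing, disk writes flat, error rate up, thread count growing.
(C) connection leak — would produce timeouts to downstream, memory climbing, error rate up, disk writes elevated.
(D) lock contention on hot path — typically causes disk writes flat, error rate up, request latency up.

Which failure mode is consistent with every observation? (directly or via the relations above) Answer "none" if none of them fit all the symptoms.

none

Checking each candidate against the observations:
(A) memory leak in request path — does not account for disk writes flat, thread count growing, timeouts to downstream, queue depth growing
(B) stale cache poisoning — disk writes flat match; thread count growing match; timeouts to downstream miss; error rate up match; queue depth growing match
(C) connection leak — fails on disk writes flat, thread count growing, queue depth growing (predicts disk writes elevated, not disk writes flat)
(D) lock contention on hot path — does not account for thread count growing, timeouts to downstream, queue depth growing
Every candidate fails on at least one observation.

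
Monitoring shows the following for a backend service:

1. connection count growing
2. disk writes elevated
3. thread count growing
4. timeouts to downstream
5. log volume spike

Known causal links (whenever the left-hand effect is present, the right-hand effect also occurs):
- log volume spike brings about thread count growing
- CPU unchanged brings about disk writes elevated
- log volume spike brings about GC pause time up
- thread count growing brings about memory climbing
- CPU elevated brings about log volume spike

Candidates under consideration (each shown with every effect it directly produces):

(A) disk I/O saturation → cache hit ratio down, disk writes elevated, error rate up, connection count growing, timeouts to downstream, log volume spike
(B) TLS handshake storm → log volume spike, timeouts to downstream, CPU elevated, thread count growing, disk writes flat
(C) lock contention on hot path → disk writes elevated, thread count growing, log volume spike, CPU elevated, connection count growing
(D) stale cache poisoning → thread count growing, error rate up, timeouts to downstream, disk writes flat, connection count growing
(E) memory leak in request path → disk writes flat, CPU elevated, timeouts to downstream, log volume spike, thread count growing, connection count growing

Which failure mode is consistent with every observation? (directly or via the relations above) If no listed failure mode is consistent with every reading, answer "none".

A

For each candidate, compare predicted effects to what was observed:
(A) disk I/O saturation — connection count growing ✓; disk writes elevated ✓; thread count growing ✓ (through log volume spike → thread count growing); timeouts to downstream ✓; log volume spike ✓
(B) TLS handshake storm — connection count growing ✗; disk writes elevated ✗; thread count growing ✓; timeouts to downstream ✓; log volume spike ✓
(C) lock contention on hot path — does not account for timeouts to downstream
(D) stale cache poisoning — fails on disk writes elevated, log volume spike (predicts disk writes flat, not disk writes elevated)
(E) memory leak in request path — connection count growing ✓; disk writes elevated ✗; thread count growing ✓; timeouts to downstream ✓; log volume spike ✓
Only (A) is consistent with every observation.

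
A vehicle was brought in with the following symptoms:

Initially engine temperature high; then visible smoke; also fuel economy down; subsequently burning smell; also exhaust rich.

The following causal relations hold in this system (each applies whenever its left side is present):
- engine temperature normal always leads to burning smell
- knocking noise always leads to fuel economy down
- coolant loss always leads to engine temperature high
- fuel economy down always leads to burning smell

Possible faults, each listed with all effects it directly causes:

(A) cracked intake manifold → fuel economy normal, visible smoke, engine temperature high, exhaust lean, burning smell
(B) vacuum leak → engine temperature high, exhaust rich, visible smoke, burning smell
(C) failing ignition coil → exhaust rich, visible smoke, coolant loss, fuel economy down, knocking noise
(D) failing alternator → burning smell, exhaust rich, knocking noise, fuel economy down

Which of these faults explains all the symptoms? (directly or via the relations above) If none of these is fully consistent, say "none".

For each candidate, compare predicted effects to what was observed:
(A) cracked intake manifold — engine temperature high yes; visible smoke yes; fuel economy down NO; burning smell yes; exhaust rich NO
(B) vacuum leak — engine temperature high yes; visible smoke yes; fuel economy down NO; burning smell yes; exhaust rich yes
(C) failing ignition coil — engine temperature high yes (through coolant loss → engine temperature high); visible smoke yes; fuel economy down yes; burning smell yes (through fuel economy down → burning smell); exhaust rich yes
(D) failing alternator — engine temperature high NO; visible smoke NO; fuel economy down yes; burning smell yes; exhaust rich yes
Only (C) is consistent with every observation.

C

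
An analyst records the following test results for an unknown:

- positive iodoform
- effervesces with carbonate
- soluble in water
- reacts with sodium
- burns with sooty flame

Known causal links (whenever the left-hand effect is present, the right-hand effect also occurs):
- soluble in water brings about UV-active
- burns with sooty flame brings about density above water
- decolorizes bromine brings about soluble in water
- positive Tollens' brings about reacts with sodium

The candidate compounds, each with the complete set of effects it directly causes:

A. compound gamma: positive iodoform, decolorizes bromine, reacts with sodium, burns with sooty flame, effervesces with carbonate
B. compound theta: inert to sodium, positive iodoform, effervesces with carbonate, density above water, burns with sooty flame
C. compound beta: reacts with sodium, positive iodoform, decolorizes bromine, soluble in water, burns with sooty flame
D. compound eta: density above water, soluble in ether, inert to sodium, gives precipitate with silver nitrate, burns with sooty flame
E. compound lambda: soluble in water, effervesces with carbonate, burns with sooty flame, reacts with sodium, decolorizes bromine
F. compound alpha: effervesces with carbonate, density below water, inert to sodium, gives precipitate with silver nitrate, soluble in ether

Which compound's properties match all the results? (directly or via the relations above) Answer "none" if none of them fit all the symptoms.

A

Checking each candidate against the observations:
(A) compound gamma — positive iodoform ✓; effervesces with carbonate ✓; soluble in water ✓ (through decolorizes bromine → soluble in water); reacts with sodium ✓; burns with sooty flame ✓
(B) compound theta — positive iodoform ✓; effervesces with carbonate ✓; soluble in water ✗; reacts with sodium ✗; burns with sooty flame ✓
(C) compound beta — positive iodoform ✓; effervesces with carbonate ✗; soluble in water ✓; reacts with sodium ✓; burns with sooty flame ✓
(D) compound eta — fails on positive iodoform, effervesces with carbonate, soluble in water, reacts with sodium (predicts inert to sodium, not reacts with sodium)
(E) compound lambda — does not account for positive iodoform
(F) compound alpha — positive iodoform ✗; effervesces with carbonate ✓; soluble in water ✗; reacts with sodium ✗; burns with sooty flame ✗
Only (A) is consistent with every observation.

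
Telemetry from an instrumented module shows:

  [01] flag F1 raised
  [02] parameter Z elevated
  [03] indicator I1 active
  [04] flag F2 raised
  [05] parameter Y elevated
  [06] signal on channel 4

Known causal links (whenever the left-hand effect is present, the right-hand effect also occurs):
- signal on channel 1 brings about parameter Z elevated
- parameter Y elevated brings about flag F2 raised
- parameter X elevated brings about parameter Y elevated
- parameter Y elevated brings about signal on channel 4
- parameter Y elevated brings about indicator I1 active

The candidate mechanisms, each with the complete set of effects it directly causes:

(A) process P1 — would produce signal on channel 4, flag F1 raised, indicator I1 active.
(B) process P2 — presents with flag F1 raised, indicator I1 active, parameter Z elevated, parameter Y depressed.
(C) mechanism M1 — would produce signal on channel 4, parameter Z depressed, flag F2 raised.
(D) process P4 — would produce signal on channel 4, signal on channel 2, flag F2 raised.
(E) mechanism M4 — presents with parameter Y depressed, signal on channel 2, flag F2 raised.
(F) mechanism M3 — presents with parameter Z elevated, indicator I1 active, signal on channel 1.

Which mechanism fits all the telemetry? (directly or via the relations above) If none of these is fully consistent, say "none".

none

Per-candidate check:
(A) process P1 — flag F1 raised match; parameter Z elevated miss; indicator I1 active match; flag F2 raised miss; parameter Y elevated miss; signal on channel 4 match
(B) process P2 — fails on flag F2 raised, parameter Y elevated, signal on channel 4 (predicts parameter Y depressed, not parameter Y elevated)
(C) mechanism M1 — fails on flag F1 raised, parameter Z elevated, indicator I1 active, parameter Y elevated (predicts parameter Z depressed, not parameter Z elevated)
(D) process P4 — flag F1 raised miss; parameter Z elevated miss; indicator I1 active miss; flag F2 raised match; parameter Y elevated miss; signal on channel 4 match
(E) mechanism M4 — flag F1 raised miss; parameter Z elevated miss; indicator I1 active miss; flag F2 raised match; parameter Y elevated miss; signal on channel 4 miss
(F) mechanism M3 — flag F1 raised miss; parameter Z elevated match; indicator I1 active match; flag F2 raised miss; parameter Y elevated miss; signal on channel 4 miss
Every candidate fails on at least one observation.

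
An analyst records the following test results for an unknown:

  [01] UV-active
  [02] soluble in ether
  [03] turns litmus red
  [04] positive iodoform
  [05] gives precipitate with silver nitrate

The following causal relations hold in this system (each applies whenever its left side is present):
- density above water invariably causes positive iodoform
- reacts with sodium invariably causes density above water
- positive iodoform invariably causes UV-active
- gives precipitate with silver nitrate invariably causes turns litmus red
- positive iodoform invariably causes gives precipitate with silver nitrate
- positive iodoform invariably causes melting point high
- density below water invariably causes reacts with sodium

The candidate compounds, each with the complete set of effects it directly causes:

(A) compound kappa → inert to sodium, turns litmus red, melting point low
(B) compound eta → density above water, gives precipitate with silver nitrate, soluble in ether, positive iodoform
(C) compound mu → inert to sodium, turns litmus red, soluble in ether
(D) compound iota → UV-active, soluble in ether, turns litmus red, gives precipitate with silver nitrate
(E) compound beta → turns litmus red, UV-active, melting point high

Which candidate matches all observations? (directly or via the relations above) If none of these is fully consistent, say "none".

B

Checking each candidate against the observations:
(A) compound kappa — does not account for UV-active, soluble in ether, positive iodoform, gives precipitate with silver nitrate
(B) compound eta — UV-active ✓ (through positive iodoform → UV-active); soluble in ether ✓; turns litmus red ✓ (through gives precipitate with silver nitrate → turns litmus red); positive iodoform ✓; gives precipitate with silver nitrate ✓
(C) compound mu — does not account for UV-active, positive iodoform, gives precipitate with silver nitrate
(D) compound iota — does not account for positive iodoform
(E) compound beta — does not account for soluble in ether, positive iodoform, gives precipitate with silver nitrate
(B) alone accounts for all the evidence.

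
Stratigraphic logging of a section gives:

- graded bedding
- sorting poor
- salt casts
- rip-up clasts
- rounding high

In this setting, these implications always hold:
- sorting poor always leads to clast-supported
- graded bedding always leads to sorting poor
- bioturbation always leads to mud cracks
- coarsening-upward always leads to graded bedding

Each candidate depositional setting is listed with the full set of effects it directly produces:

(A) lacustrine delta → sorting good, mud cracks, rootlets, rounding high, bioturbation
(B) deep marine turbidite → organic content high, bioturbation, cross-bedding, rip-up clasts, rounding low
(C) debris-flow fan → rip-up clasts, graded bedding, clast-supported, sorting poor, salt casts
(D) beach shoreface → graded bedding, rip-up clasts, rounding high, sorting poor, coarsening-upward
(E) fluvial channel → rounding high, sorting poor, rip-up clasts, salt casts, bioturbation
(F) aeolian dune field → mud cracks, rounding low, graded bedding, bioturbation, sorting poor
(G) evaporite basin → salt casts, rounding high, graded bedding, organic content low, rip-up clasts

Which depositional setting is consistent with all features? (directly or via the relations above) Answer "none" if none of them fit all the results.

G

Per-candidate check:
(A) lacustrine delta — fails on graded bedding, sorting poor, salt casts, rip-up clasts (predicts sorting good, not sorting poor)
(B) deep marine turbidite — fails on graded bedding, sorting poor, salt casts, rounding high (predicts rounding low, not rounding high)
(C) debris-flow fan — graded bedding match; sorting poor match; salt casts match; rip-up clasts match; rounding high miss
(D) beach shoreface — graded bedding match; sorting poor match; salt casts miss; rip-up clasts match; rounding high match
(E) fluvial channel — graded bedding miss; sorting poor match; salt casts match; rip-up clasts match; rounding high match
(F) aeolian dune field — fails on salt casts, rip-up clasts, rounding high (predicts rounding low, not rounding high)
(G) evaporite basin — accounts for every observation (sorting poor by graded bedding → sorting poor)
Only (G) is consistent with every observation.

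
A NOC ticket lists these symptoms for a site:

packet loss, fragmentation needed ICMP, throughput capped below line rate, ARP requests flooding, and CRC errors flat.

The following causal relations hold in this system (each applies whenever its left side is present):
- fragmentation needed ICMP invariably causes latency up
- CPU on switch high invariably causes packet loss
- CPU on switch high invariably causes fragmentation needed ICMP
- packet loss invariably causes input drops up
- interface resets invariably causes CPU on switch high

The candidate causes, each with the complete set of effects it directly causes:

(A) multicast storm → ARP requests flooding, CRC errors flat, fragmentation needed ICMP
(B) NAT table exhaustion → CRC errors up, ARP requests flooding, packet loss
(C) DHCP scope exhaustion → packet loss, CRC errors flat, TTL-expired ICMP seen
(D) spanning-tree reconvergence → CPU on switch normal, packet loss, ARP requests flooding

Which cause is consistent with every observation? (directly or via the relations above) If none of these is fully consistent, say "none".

Per-candidate check:
(A) multicast storm — packet loss -; fragmentation needed ICMP +; throughput capped below line rate -; ARP requests flooding +; CRC errors flat +
(B) NAT table exhaustion — fails on fragmentation needed ICMP, throughput capped below line rate, CRC errors flat (predicts CRC errors up, not CRC errors flat)
(C) DHCP scope exhaustion — does not account for fragmentation needed ICMP, throughput capped below line rate, ARP requests flooding
(D) spanning-tree reconvergence — packet loss +; fragmentation needed ICMP -; throughput capped below line rate -; ARP requests flooding +; CRC errors flat -
None of the listed candidates fits everything.

none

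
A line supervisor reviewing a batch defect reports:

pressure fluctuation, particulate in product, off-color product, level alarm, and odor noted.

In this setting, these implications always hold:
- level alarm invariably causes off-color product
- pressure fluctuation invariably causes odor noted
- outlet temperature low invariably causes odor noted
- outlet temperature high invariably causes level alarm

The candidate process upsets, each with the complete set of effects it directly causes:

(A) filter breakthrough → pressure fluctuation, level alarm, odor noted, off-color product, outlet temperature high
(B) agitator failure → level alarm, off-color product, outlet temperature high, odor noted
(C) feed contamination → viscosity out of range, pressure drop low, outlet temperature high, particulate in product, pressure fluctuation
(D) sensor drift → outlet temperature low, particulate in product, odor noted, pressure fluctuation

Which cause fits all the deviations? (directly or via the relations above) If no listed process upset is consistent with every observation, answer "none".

C

Checking each candidate against the observations:
(A) filter breakthrough — pressure fluctuation +; particulate in product -; off-color product +; level alarm +; odor noted +
(B) agitator failure — pressure fluctuation -; particulate in product -; off-color product +; level alarm +; odor noted +
(C) feed contamination — pressure fluctuation +; particulate in product +; off-color product + (by outlet temperature high → level alarm → off-color product); level alarm + (by outlet temperature high → level alarm); odor noted + (by pressure fluctuation → odor noted)
(D) sensor drift — pressure fluctuation +; particulate in product +; off-color product -; level alarm -; odor noted +
(C) alone accounts for all the evidence.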